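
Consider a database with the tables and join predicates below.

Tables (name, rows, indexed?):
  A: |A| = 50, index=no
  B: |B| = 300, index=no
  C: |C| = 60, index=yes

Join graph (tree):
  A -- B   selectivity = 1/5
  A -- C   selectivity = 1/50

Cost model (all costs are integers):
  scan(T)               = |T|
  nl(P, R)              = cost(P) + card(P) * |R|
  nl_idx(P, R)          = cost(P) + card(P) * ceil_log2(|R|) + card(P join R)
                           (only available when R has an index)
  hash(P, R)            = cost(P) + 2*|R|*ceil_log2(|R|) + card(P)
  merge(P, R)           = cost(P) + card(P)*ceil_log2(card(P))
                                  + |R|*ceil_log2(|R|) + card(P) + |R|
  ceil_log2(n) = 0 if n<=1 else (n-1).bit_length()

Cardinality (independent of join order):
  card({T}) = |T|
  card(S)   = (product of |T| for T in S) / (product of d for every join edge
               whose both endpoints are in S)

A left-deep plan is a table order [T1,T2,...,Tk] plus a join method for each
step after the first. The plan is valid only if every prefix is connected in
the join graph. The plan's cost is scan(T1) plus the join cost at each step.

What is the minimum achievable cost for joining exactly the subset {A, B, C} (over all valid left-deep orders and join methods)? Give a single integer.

3830

Selinger DP over subsets of {A,B,C}:
  {A}: scan cost=50, card=50
  {B}: scan cost=300, card=300
  {C}: scan cost=60, card=60
  {AB}: card=3000; try (A,hash)→1200, (B,merge)→3400, (A,merge)→3650, (B,hash)→5500, (B,nl)→15050, (A,nl)→15300; best=1200 via (A,hash)
  {AC}: card=60; try (C,nl_idx)→410, (A,hash)→720, (C,hash)→820, (C,merge)→820, (A,merge)→830, (C,nl)→3050 …(+1); best=410 via (C,nl_idx)
  {ABC}: card=3600; try (B,merge)→3830, (C,hash)→4920, (B,hash)→5870, (B,nl)→18410, (C,nl_idx)→22800, (C,merge)→40620 …(+1); best=3830 via (B,merge)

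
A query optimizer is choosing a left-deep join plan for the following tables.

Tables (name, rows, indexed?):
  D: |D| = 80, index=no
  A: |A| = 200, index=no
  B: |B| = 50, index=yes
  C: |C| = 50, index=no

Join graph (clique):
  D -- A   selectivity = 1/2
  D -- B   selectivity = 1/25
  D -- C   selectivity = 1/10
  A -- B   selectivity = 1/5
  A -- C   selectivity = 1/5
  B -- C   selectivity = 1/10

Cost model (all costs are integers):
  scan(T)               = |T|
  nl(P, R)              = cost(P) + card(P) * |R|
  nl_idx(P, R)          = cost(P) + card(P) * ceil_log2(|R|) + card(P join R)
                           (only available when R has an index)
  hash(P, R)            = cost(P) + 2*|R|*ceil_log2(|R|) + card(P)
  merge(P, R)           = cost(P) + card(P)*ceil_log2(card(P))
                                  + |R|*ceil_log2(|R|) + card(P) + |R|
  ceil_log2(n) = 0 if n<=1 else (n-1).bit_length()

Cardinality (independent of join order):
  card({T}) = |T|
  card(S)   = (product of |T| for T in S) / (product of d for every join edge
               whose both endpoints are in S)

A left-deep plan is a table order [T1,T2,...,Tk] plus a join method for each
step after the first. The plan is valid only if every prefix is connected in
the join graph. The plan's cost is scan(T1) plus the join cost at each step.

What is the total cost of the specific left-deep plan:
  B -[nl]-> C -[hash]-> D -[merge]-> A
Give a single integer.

6360

step 1: scan B: cost=50, card=50
step 2: join C via nl
    card(P join C) = 50*50/(10) = 250
    cost = 50 + 50*50 = 2550
step 3: join D via hash
    card(P join D) = 250*80/(25*10) = 80
    cost = 2550 + 2*80*7 + 250 = 3920
step 4: join A via merge
    card(P join A) = 80*200/(2*5*5) = 320
    cost = 3920 + 80*7 + 200*8 + 80 + 200 = 6360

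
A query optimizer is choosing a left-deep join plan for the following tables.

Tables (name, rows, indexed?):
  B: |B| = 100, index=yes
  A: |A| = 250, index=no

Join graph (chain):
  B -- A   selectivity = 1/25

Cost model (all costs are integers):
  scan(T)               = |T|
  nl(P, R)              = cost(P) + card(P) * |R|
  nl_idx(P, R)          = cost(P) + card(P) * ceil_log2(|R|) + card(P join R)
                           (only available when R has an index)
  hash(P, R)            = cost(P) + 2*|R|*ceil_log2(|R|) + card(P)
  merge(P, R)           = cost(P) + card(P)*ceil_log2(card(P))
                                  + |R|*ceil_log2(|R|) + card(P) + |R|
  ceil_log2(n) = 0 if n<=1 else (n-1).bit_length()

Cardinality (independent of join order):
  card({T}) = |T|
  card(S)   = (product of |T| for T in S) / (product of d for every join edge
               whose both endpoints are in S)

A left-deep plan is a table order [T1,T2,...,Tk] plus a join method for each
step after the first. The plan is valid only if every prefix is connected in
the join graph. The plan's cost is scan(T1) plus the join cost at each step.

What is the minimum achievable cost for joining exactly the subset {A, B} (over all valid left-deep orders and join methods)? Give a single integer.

Selinger DP over subsets of {A,B}:
  {B}: scan cost=100, card=100
  {A}: scan cost=250, card=250
  {AB}: card=1000; try (B,hash)→1900, (B,nl_idx)→3000, (A,merge)→3150, (B,merge)→3300, (A,hash)→4200, (A,nl)→25100 …(+1); best=1900 via (B,hash)

1900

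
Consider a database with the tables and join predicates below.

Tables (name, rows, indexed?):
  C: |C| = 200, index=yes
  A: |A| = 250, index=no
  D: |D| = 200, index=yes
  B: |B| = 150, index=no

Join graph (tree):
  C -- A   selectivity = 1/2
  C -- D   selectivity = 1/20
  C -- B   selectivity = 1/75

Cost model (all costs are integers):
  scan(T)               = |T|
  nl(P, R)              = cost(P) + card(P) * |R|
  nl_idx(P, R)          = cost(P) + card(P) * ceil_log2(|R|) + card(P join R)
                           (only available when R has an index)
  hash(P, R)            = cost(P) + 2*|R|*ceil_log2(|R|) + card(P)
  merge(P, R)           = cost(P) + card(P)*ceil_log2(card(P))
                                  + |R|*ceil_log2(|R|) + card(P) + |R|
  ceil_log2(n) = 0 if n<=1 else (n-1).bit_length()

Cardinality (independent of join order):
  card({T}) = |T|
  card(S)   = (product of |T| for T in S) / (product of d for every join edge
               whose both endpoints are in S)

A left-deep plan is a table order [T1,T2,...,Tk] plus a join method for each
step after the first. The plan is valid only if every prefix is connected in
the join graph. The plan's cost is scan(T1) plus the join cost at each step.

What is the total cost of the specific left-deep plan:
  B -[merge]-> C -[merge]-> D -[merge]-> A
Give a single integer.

63350

step 1: scan B: cost=150, card=150
step 2: join C via merge
    card(P join C) = 150*200/(75) = 400
    cost = 150 + 150*8 + 200*8 + 150 + 200 = 3300
step 3: join D via merge
    card(P join D) = 400*200/(20) = 4000
    cost = 3300 + 400*9 + 200*8 + 400 + 200 = 9100
step 4: join A via merge
    card(P join A) = 4000*250/(2) = 500000
    cost = 9100 + 4000*12 + 250*8 + 4000 + 250 = 63350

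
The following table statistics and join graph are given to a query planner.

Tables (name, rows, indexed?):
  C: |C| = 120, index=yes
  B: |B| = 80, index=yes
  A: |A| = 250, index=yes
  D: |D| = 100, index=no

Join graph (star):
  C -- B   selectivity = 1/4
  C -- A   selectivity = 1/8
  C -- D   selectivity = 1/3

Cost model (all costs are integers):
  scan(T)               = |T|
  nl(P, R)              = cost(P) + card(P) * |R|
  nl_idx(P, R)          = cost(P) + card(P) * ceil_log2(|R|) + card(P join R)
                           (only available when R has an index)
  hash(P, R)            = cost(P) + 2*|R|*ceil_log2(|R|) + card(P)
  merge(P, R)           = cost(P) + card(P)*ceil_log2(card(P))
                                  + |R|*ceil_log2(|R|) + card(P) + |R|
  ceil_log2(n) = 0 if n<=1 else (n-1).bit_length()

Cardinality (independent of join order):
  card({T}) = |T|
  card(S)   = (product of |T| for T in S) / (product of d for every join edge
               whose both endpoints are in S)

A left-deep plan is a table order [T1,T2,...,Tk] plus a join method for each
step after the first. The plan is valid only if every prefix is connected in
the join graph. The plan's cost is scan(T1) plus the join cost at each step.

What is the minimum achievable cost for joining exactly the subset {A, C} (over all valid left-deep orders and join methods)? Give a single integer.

2180

Selinger DP over subsets of {A,C}:
  {C}: scan cost=120, card=120
  {A}: scan cost=250, card=250
  {AC}: card=3750; try (C,hash)→2180, (A,merge)→3330, (C,merge)→3460, (A,hash)→4240, (A,nl_idx)→4830, (C,nl_idx)→5750 …(+2); best=2180 via (C,hash)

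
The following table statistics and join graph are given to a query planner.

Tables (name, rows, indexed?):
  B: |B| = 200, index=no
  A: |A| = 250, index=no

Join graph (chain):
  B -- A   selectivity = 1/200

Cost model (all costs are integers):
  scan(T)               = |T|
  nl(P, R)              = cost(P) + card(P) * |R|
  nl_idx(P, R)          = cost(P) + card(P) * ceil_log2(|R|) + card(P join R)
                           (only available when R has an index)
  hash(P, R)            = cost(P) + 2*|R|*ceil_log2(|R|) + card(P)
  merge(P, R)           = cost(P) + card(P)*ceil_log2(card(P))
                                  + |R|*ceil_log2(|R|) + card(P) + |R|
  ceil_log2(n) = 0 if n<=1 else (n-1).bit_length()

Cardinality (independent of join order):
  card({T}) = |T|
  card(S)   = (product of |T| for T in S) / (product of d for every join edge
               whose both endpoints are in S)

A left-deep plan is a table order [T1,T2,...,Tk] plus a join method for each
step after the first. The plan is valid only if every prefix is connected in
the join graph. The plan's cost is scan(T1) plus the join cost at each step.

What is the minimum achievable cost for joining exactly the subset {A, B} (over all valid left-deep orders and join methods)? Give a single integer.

3700

Selinger DP over subsets of {A,B}:
  {B}: scan cost=200, card=200
  {A}: scan cost=250, card=250
  {AB}: card=250; try (B,hash)→3700, (A,merge)→4250, (B,merge)→4300, (A,hash)→4400, (A,nl)→50200, (B,nl)→50250; best=3700 via (B,hash)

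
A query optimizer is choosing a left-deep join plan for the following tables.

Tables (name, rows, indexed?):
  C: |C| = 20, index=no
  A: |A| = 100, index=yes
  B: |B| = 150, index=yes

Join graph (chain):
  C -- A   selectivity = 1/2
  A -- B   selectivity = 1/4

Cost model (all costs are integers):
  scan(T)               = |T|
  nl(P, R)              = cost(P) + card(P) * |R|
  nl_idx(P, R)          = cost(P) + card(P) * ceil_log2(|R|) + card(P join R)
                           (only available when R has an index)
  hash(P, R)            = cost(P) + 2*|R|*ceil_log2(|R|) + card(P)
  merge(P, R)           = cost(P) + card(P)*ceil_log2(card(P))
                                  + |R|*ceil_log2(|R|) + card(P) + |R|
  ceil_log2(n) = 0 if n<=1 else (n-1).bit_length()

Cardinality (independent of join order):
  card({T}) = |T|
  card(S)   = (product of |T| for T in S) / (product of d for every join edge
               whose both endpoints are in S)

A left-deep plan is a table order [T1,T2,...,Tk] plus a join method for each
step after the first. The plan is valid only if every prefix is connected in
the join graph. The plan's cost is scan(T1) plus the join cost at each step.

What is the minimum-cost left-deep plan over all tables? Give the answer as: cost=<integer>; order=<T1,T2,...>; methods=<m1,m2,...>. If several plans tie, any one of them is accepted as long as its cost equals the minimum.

cost=3800; order=A,C,B; methods=hash,hash

Selinger DP (subsets sized 1..n):
  {C}: scan cost=20, card=20
  {A}: scan cost=100, card=100
  {B}: scan cost=150, card=150
  {AC}: card=1000; try (C,hash)→400, (A,merge)→940, (C,merge)→1020, (A,nl_idx)→1160, (A,hash)→1440, (A,nl)→2020 …(+1); best=400 via (C,hash)
  {AB}: card=3750; try (A,hash)→1700, (B,merge)→2250, (A,merge)→2300, (B,hash)→2600, (B,nl_idx)→4650, (A,nl_idx)→4950 …(+2); best=1700 via (A,hash)
  {ABC}: card=37500; try (B,hash)→3800, (C,hash)→5650, (B,merge)→12750, (B,nl_idx)→45900, (C,merge)→50570, (C,nl)→76700 …(+1); best=3800 via (B,hash)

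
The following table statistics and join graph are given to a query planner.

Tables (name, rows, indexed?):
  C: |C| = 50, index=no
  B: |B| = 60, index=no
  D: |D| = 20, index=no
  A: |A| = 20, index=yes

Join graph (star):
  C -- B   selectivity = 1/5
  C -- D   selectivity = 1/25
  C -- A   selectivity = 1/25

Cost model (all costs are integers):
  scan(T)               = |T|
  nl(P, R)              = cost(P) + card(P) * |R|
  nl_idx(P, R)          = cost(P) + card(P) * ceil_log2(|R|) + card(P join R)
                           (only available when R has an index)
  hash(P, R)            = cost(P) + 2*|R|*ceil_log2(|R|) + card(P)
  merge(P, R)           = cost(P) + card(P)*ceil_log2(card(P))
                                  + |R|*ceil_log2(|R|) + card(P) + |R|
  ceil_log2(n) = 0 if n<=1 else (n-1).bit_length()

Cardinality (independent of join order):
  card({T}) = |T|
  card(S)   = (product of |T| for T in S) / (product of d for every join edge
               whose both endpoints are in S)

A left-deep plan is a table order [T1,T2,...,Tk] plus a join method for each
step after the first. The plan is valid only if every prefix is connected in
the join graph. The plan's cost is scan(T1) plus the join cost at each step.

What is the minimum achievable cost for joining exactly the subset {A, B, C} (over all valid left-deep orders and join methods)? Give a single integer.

1000

Selinger DP over subsets of {A,B,C}:
  {C}: scan cost=50, card=50
  {B}: scan cost=60, card=60
  {A}: scan cost=20, card=20
  {BC}: card=600; try (C,hash)→720, (B,hash)→820, (B,merge)→820, (C,merge)→830, (B,nl)→3050, (C,nl)→3060; best=720 via (C,hash)
  {AC}: card=40; try (A,hash)→300, (A,nl_idx)→340, (C,merge)→490, (A,merge)→520, (C,hash)→640, (C,nl)→1020 …(+1); best=300 via (A,hash)
  {ABC}: card=480; try (B,merge)→1000, (B,hash)→1060, (A,hash)→1520, (B,nl)→2700, (A,nl_idx)→4200, (A,merge)→7440 …(+1); best=1000 via (B,merge)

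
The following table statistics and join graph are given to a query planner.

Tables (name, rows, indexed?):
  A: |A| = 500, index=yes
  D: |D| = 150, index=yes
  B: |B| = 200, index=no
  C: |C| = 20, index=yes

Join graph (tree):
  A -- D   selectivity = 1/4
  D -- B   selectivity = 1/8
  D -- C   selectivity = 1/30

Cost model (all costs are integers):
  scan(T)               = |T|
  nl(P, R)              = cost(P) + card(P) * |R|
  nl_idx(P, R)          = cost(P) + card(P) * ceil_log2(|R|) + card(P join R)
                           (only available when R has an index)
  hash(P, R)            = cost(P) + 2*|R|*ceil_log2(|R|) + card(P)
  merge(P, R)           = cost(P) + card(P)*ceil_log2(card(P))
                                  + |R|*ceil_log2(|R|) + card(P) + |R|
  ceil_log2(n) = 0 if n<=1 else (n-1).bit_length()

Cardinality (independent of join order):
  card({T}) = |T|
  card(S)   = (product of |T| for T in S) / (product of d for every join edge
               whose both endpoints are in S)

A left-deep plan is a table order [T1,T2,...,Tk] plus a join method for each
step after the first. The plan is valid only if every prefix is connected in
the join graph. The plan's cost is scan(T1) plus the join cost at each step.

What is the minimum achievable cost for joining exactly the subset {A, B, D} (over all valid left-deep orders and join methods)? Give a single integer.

15550

Selinger DP over subsets of {A,B,D}:
  {A}: scan cost=500, card=500
  {D}: scan cost=150, card=150
  {B}: scan cost=200, card=200
  {AD}: card=18750; try (D,hash)→3400, (A,merge)→6500, (D,merge)→6850, (A,hash)→9300, (A,nl_idx)→20250, (D,nl_idx)→23250 …(+2); best=3400 via (D,hash)
  {BD}: card=3750; try (D,hash)→2800, (B,merge)→3300, (D,merge)→3350, (B,hash)→3500, (D,nl_idx)→5550, (B,nl)→30150 …(+1); best=2800 via (D,hash)
  {ABD}: card=468750; try (A,hash)→15550, (B,hash)→25350, (A,merge)→56550, (B,merge)→305200, (A,nl_idx)→505300, (A,nl)→1877800 …(+1); best=15550 via (A,hash)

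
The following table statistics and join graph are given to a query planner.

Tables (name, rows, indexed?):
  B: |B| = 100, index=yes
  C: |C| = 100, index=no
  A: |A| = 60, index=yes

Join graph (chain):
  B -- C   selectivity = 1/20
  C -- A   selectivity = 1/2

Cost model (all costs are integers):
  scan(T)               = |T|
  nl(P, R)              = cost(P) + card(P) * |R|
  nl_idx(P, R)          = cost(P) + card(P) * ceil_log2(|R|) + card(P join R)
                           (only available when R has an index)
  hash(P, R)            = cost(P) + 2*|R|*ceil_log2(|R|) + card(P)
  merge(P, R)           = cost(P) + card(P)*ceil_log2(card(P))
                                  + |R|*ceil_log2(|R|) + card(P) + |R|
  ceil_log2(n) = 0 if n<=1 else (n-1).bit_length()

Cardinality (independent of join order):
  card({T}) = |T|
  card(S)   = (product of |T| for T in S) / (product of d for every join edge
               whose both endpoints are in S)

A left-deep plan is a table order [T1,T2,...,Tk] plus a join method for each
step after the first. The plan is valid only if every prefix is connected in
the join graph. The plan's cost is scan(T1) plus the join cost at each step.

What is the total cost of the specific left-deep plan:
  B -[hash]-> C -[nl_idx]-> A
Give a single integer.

19600

step 1: scan B: cost=100, card=100
step 2: join C via hash
    card(P join C) = 100*100/(20) = 500
    cost = 100 + 2*100*7 + 100 = 1600
step 3: join A via nl_idx
    card(P join A) = 500*60/(2) = 15000
    cost = 1600 + 500*6 + 15000 = 19600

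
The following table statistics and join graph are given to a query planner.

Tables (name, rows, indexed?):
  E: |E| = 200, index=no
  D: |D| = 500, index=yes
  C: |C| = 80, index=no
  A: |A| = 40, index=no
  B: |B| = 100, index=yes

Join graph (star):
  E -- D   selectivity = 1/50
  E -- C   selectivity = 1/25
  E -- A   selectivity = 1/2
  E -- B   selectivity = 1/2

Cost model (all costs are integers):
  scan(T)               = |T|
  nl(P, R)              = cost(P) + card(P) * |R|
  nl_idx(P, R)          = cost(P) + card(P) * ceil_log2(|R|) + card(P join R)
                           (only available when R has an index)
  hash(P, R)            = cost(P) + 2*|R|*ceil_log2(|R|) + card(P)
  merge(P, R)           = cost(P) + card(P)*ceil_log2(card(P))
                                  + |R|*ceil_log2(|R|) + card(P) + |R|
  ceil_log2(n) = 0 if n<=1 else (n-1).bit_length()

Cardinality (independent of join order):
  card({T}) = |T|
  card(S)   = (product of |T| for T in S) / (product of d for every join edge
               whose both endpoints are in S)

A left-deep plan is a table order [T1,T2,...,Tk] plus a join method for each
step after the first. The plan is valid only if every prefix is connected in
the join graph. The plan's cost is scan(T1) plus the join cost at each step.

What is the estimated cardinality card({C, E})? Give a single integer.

640

Tables in S: C(80), E(200)
Edges inside S: E-C(d=25)
numerator = 80 * 200 = 16000
denominator = 25 = 25
card(S) = 16000 / 25 = 640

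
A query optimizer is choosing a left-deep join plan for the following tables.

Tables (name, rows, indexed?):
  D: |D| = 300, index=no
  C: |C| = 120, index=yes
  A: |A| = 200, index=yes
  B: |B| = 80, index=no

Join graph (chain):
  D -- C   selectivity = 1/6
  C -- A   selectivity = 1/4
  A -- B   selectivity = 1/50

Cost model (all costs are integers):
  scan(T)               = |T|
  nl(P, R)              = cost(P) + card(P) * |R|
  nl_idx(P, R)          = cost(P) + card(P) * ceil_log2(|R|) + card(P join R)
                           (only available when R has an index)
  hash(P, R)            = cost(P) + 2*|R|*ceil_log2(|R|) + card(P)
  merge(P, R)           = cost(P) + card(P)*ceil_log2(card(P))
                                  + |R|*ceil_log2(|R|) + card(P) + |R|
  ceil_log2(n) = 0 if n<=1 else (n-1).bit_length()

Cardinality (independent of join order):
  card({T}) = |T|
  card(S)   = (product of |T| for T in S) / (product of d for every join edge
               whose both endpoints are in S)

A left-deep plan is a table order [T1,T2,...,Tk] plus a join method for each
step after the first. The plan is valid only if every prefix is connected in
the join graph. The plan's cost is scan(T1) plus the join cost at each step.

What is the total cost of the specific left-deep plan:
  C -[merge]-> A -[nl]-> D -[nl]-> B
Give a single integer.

25802880

step 1: scan C: cost=120, card=120
step 2: join A via merge
    card(P join A) = 120*200/(4) = 6000
    cost = 120 + 120*7 + 200*8 + 120 + 200 = 2880
step 3: join D via nl
    card(P join D) = 6000*300/(6) = 300000
    cost = 2880 + 6000*300 = 1802880
step 4: join B via nl
    card(P join B) = 300000*80/(50) = 480000
    cost = 1802880 + 300000*80 = 25802880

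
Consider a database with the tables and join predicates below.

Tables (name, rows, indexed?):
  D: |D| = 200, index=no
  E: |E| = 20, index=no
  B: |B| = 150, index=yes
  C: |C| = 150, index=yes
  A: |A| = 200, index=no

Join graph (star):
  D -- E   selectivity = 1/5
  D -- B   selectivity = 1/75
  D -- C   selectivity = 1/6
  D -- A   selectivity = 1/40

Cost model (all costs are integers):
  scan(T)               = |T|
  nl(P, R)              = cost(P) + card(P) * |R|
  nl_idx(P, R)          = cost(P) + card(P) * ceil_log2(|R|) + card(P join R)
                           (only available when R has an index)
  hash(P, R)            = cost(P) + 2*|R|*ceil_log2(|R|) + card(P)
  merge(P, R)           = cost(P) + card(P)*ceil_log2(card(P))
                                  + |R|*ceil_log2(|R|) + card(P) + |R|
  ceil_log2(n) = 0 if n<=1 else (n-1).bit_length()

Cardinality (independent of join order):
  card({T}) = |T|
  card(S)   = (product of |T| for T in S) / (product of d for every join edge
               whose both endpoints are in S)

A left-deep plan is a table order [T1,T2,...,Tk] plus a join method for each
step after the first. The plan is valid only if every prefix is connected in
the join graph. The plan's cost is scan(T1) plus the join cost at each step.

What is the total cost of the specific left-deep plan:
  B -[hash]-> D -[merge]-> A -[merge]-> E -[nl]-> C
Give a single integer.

step 1: scan B: cost=150, card=150
step 2: join D via hash
    card(P join D) = 150*200/(75) = 400
    cost = 150 + 2*200*8 + 150 = 3500
step 3: join A via merge
    card(P join A) = 400*200/(40) = 2000
    cost = 3500 + 400*9 + 200*8 + 400 + 200 = 9300
step 4: join E via merge
    card(P join E) = 2000*20/(5) = 8000
    cost = 9300 + 2000*11 + 20*5 + 2000 + 20 = 33420
step 5: join C via nl
    card(P join C) = 8000*150/(6) = 200000
    cost = 33420 + 8000*150 = 1233420

1233420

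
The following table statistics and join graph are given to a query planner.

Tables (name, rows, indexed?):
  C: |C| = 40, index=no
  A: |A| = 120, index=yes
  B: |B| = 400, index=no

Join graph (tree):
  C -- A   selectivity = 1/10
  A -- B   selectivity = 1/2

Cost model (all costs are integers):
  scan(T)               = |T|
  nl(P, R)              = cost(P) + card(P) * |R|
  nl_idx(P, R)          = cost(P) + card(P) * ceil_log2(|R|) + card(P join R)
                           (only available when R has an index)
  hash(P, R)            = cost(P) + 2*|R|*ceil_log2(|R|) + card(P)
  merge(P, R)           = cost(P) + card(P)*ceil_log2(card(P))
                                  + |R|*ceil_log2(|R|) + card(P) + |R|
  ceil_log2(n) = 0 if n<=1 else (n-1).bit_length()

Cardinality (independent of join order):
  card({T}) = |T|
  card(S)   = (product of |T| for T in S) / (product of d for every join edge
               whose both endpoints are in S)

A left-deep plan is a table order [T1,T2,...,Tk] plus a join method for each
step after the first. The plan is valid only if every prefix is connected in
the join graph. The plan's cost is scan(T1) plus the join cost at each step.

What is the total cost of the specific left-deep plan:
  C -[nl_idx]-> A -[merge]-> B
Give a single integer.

9600

step 1: scan C: cost=40, card=40
step 2: join A via nl_idx
    card(P join A) = 40*120/(10) = 480
    cost = 40 + 40*7 + 480 = 800
step 3: join B via merge
    card(P join B) = 480*400/(2) = 96000
    cost = 800 + 480*9 + 400*9 + 480 + 400 = 9600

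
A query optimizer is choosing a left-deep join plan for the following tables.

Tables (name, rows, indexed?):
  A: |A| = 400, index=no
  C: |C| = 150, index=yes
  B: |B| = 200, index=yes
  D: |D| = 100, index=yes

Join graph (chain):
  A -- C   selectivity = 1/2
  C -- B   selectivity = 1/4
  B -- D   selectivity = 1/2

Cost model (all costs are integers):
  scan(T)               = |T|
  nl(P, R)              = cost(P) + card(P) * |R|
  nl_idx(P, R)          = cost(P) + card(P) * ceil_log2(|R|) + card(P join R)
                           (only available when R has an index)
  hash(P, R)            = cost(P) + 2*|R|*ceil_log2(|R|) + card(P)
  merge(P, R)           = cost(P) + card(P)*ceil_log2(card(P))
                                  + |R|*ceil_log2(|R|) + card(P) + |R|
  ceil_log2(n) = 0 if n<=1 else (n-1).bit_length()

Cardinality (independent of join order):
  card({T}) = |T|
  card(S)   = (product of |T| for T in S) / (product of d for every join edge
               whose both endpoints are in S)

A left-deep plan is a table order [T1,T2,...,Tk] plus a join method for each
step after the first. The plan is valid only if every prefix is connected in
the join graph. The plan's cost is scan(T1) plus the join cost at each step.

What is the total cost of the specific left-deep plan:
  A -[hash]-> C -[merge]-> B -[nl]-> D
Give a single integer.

150485000

step 1: scan A: cost=400, card=400
step 2: join C via hash
    card(P join C) = 400*150/(2) = 30000
    cost = 400 + 2*150*8 + 400 = 3200
step 3: join B via merge
    card(P join B) = 30000*200/(4) = 1500000
    cost = 3200 + 30000*15 + 200*8 + 30000 + 200 = 485000
step 4: join D via nl
    card(P join D) = 1500000*100/(2) = 75000000
    cost = 485000 + 1500000*100 = 150485000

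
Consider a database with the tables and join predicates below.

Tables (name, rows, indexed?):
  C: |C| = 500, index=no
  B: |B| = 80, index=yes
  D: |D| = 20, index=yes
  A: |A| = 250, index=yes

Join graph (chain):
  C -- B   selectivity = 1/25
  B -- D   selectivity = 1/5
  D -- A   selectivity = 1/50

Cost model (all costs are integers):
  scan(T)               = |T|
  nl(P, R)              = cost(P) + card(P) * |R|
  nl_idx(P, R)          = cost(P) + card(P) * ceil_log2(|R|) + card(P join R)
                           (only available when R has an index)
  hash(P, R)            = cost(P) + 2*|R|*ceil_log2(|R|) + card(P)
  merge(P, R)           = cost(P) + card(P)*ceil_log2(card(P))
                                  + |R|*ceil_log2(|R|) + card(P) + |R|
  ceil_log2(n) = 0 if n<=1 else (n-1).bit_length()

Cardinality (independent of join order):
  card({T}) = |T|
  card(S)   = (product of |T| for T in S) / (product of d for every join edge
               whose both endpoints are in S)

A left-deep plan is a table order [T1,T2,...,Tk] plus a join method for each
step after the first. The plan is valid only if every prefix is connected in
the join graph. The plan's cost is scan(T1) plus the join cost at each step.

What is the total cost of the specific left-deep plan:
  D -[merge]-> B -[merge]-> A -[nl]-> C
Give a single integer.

step 1: scan D: cost=20, card=20
step 2: join B via merge
    card(P join B) = 20*80/(5) = 320
    cost = 20 + 20*5 + 80*7 + 20 + 80 = 780
step 3: join A via merge
    card(P join A) = 320*250/(50) = 1600
    cost = 780 + 320*9 + 250*8 + 320 + 250 = 6230
step 4: join C via nl
    card(P join C) = 1600*500/(25) = 32000
    cost = 6230 + 1600*500 = 806230

806230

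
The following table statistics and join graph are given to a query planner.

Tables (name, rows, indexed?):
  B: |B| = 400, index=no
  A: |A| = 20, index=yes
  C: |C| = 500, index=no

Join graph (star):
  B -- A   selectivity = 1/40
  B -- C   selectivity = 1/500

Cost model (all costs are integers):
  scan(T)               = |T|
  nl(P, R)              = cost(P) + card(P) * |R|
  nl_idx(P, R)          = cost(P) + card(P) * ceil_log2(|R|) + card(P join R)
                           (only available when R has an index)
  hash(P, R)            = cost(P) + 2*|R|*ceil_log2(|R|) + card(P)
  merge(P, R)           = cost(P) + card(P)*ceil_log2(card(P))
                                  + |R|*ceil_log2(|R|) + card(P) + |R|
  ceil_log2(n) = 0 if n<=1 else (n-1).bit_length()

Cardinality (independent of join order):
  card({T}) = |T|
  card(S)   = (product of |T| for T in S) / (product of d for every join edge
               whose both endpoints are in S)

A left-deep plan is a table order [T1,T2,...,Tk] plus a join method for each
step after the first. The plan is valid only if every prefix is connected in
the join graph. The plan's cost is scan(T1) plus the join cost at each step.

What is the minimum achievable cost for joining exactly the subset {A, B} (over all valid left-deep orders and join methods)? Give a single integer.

1000

Selinger DP over subsets of {A,B}:
  {B}: scan cost=400, card=400
  {A}: scan cost=20, card=20
  {AB}: card=200; try (A,hash)→1000, (A,nl_idx)→2600, (B,merge)→4140, (A,merge)→4520, (B,hash)→7240, (B,nl)→8020 …(+1); best=1000 via (A,hash)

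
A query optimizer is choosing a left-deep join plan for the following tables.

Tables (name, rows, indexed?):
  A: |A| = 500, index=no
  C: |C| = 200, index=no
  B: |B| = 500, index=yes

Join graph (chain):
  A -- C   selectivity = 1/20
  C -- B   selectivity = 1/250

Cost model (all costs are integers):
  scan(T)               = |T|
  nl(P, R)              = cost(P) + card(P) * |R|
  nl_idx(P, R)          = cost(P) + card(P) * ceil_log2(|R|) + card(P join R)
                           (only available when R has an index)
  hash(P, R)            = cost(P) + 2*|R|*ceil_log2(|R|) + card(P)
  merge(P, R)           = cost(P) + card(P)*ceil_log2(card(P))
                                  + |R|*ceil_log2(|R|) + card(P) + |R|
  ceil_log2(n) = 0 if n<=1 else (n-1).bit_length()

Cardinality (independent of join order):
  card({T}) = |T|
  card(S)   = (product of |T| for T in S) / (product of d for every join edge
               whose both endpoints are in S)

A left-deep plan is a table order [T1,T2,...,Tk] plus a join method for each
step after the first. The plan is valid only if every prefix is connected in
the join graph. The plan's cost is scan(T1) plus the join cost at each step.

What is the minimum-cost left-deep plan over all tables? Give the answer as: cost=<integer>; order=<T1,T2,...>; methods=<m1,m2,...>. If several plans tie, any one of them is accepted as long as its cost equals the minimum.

Selinger DP (subsets sized 1..n):
  {A}: scan cost=500, card=500
  {C}: scan cost=200, card=200
  {B}: scan cost=500, card=500
  {AC}: card=5000; try (C,hash)→4200, (A,merge)→7000, (C,merge)→7300, (A,hash)→9400, (A,nl)→100200, (C,nl)→100500; best=4200 via (C,hash)
  {BC}: card=400; try (B,nl_idx)→2400, (C,hash)→4200, (B,merge)→7000, (C,merge)→7300, (B,hash)→9400, (B,nl)→100200 …(+1); best=2400 via (B,nl_idx)
  {ABC}: card=10000; try (A,merge)→11400, (A,hash)→11800, (B,hash)→18200, (B,nl_idx)→59200, (B,merge)→79200, (A,nl)→202400 …(+1); best=11400 via (A,merge)

cost=11400; order=C,B,A; methods=nl_idx,merge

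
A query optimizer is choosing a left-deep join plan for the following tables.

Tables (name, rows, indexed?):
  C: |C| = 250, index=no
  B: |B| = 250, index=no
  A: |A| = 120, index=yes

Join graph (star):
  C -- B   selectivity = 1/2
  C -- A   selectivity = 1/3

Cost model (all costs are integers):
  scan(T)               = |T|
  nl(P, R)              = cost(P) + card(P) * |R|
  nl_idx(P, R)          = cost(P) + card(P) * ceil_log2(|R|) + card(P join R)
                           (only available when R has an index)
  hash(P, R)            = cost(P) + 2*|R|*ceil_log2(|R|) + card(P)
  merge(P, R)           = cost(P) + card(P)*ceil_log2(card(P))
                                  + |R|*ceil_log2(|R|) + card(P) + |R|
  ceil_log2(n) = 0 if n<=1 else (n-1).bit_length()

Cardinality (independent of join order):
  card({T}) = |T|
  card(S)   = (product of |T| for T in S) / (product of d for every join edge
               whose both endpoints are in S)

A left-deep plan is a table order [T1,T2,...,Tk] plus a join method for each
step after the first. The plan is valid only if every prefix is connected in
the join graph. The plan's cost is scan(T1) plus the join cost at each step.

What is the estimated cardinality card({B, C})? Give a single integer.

31250

Tables in S: B(250), C(250)
Edges inside S: C-B(d=2)
numerator = 250 * 250 = 62500
denominator = 2 = 2
card(S) = 62500 / 2 = 31250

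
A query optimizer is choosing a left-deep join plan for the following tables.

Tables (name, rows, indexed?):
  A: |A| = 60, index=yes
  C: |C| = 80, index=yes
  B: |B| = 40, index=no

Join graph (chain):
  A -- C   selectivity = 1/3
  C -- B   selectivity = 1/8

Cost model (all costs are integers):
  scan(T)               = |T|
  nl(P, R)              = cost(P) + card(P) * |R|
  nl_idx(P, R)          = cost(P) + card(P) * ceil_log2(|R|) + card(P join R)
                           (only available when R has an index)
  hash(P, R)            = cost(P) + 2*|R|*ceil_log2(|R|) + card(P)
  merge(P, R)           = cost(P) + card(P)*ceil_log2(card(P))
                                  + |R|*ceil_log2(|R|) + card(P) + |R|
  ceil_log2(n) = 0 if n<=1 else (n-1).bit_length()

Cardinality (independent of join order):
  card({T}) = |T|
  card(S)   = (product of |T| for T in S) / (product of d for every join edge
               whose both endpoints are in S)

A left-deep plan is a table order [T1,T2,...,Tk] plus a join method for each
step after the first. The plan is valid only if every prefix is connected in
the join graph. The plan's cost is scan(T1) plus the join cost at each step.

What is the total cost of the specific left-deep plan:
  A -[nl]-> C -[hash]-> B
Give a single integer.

6940

step 1: scan A: cost=60, card=60
step 2: join C via nl
    card(P join C) = 60*80/(3) = 1600
    cost = 60 + 60*80 = 4860
step 3: join B via hash
    card(P join B) = 1600*40/(8) = 8000
    cost = 4860 + 2*40*6 + 1600 = 6940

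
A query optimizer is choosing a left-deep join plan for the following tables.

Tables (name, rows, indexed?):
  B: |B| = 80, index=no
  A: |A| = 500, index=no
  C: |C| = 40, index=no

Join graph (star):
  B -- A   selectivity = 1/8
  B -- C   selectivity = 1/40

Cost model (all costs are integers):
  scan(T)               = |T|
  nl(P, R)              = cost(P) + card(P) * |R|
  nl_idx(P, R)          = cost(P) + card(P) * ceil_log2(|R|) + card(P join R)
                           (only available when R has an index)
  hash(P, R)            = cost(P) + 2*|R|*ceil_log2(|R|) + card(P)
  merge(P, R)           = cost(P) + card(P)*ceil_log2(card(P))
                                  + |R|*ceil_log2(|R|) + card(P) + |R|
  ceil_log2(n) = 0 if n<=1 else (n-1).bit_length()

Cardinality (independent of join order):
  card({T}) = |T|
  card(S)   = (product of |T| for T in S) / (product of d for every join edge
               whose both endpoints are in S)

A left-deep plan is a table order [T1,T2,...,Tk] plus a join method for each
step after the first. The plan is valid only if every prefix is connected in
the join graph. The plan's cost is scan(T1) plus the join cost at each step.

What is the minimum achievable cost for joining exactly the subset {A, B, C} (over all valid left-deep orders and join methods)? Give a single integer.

Selinger DP over subsets of {A,B,C}:
  {B}: scan cost=80, card=80
  {A}: scan cost=500, card=500
  {C}: scan cost=40, card=40
  {AB}: card=5000; try (B,hash)→2120, (A,merge)→5720, (B,merge)→6140, (A,hash)→9160, (A,nl)→40080, (B,nl)→40500; best=2120 via (B,hash)
  {BC}: card=80; try (C,hash)→640, (B,merge)→960, (C,merge)→1000, (B,hash)→1200, (B,nl)→3240, (C,nl)→3280; best=640 via (C,hash)
  {ABC}: card=5000; try (A,merge)→6280, (C,hash)→7600, (A,hash)→9720, (A,nl)→40640, (C,merge)→72400, (C,nl)→202120; best=6280 via (A,merge)

6280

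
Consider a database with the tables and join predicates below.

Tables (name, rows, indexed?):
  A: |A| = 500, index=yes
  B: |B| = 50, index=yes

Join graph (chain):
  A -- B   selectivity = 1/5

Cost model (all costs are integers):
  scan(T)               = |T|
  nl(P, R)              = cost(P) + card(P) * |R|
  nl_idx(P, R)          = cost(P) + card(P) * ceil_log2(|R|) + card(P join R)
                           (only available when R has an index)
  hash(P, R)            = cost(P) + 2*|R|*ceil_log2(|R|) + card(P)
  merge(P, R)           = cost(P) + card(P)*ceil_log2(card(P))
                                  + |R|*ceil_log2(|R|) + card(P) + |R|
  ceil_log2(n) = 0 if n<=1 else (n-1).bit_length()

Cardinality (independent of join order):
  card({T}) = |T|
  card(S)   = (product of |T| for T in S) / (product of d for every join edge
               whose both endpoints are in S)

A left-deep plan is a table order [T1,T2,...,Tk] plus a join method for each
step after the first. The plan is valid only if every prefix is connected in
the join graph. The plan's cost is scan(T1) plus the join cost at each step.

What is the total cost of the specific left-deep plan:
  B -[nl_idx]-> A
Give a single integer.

step 1: scan B: cost=50, card=50
step 2: join A via nl_idx
    card(P join A) = 50*500/(5) = 5000
    cost = 50 + 50*9 + 5000 = 5500

5500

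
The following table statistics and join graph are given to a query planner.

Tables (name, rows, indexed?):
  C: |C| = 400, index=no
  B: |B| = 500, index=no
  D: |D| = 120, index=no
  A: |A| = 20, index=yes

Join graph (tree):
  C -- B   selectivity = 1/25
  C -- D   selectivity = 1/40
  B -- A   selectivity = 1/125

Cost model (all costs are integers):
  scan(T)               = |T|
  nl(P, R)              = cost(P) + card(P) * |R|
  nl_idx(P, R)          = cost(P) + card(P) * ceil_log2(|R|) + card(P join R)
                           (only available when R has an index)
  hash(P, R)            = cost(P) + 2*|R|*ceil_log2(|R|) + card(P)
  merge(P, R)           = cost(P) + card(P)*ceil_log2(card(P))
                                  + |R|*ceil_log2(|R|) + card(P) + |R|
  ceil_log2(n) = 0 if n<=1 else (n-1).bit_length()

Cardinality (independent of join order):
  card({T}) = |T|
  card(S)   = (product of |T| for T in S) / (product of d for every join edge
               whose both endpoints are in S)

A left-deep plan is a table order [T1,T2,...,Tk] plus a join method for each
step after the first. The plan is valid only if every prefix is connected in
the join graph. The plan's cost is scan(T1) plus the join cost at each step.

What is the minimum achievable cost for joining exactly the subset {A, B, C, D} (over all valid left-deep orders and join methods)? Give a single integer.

Selinger DP over subsets of {A,B,C,D}:
  {C}: scan cost=400, card=400
  {B}: scan cost=500, card=500
  {D}: scan cost=120, card=120
  {A}: scan cost=20, card=20
  {BC}: card=8000; try (C,hash)→8200, (B,merge)→9400, (C,merge)→9500, (B,hash)→9800, (B,nl)→200400, (C,nl)→200500; best=8200 via (C,hash)
  {CD}: card=1200; try (D,hash)→2480, (C,merge)→5080, (D,merge)→5360, (C,hash)→7440, (C,nl)→48120, (D,nl)→48400; best=2480 via (D,hash)
  {AB}: card=80; try (A,hash)→1200, (A,nl_idx)→3080, (B,merge)→5140, (A,merge)→5620, (B,hash)→9040, (B,nl)→10020 …(+1); best=1200 via (A,hash)
  {BCD}: card=24000; try (B,hash)→12680, (D,hash)→17880, (B,merge)→21880, (D,merge)→121160, (B,nl)→602480, (D,nl)→968200; best=12680 via (B,hash)
  {ABC}: card=1280; try (C,merge)→5840, (C,hash)→8480, (A,hash)→16400, (C,nl)→33200, (A,nl_idx)→49480, (A,merge)→120320 …(+1); best=5840 via (C,merge)
  {ABCD}: card=3840; try (D,hash)→8800, (D,merge)→22160, (A,hash)→36880, (A,nl_idx)→136520, (D,nl)→159440, (A,merge)→396800 …(+1); best=8800 via (D,hash)

8800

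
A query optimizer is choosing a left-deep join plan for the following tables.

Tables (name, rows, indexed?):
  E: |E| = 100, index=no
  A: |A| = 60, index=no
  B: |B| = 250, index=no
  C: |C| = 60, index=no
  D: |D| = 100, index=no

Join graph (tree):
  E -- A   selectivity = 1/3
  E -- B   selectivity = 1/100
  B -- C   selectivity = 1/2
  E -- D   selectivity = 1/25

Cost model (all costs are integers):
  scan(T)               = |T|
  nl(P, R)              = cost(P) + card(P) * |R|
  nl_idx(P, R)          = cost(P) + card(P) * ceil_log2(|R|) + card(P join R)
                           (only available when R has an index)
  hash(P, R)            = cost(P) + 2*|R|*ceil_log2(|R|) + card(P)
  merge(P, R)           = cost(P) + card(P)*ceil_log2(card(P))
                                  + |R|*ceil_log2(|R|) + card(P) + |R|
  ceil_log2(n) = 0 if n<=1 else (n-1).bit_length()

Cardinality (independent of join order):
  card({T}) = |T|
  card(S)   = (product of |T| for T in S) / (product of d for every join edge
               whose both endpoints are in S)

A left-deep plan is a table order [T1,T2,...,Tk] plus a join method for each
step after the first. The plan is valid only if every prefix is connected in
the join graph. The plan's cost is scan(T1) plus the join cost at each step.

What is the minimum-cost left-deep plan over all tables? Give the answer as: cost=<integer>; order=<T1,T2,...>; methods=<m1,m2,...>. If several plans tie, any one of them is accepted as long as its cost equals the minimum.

cost=25990; order=B,E,D,A,C; methods=hash,hash,hash,hash

Selinger DP (subsets sized 1..n):
  {E}: scan cost=100, card=100
  {A}: scan cost=60, card=60
  {B}: scan cost=250, card=250
  {C}: scan cost=60, card=60
  {D}: scan cost=100, card=100
  {AE}: card=2000; try (A,hash)→920, (E,merge)→1280, (A,merge)→1320, (E,hash)→1520, (E,nl)→6060, (A,nl)→6100; best=920 via (A,hash)
  {BE}: card=250; try (E,hash)→1900, (B,merge)→3150, (E,merge)→3300, (B,hash)→4200, (B,nl)→25100, (E,nl)→25250; best=1900 via (E,hash)
  {DE}: card=400; try (E,hash)→1600, (D,hash)→1600, (E,merge)→1700, (D,merge)→1700, (E,nl)→10100, (D,nl)→10100; best=1600 via (E,hash)
  {BC}: card=7500; try (C,hash)→1220, (B,merge)→2730, (C,merge)→2920, (B,hash)→4120, (B,nl)→15060, (C,nl)→15250; best=1220 via (C,hash)
  {ABE}: card=5000; try (A,hash)→2870, (A,merge)→4570, (B,hash)→6920, (A,nl)→16900, (B,merge)→27170, (B,nl)→500920; best=2870 via (A,hash)
  {ADE}: card=8000; try (A,hash)→2720, (D,hash)→4320, (A,merge)→6020, (A,nl)→25600, (D,merge)→25720, (D,nl)→200920; best=2720 via (A,hash)
  {BCE}: card=7500; try (C,hash)→2870, (C,merge)→4570, (E,hash)→10120, (C,nl)→16900, (E,merge)→107020, (E,nl)→751220; best=2870 via (C,hash)
  {BDE}: card=1000; try (D,hash)→3550, (D,merge)→4950, (B,hash)→6000, (B,merge)→7850, (D,nl)→26900, (B,nl)→101600; best=3550 via (D,hash)
  {ABCE}: card=150000; try (C,hash)→8590, (A,hash)→11090, (C,merge)→73290, (A,merge)→108290, (C,nl)→302870, (A,nl)→452870; best=8590 via (C,hash)
  {ABDE}: card=20000; try (A,hash)→5270, (D,hash)→9270, (B,hash)→14720, (A,merge)→14970, (A,nl)→63550, (D,merge)→73670 …(+3); best=5270 via (A,hash)
  {BCDE}: card=30000; try (C,hash)→5270, (D,hash)→11770, (C,merge)→14970, (C,nl)→63550, (D,merge)→108670, (D,nl)→752870; best=5270 via (C,hash)
  {ABCDE}: card=600000; try (C,hash)→25990, (A,hash)→35990, (D,hash)→159990, (C,merge)→325690, (A,merge)→485690, (C,nl)→1205270 …(+3); best=25990 via (C,hash)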